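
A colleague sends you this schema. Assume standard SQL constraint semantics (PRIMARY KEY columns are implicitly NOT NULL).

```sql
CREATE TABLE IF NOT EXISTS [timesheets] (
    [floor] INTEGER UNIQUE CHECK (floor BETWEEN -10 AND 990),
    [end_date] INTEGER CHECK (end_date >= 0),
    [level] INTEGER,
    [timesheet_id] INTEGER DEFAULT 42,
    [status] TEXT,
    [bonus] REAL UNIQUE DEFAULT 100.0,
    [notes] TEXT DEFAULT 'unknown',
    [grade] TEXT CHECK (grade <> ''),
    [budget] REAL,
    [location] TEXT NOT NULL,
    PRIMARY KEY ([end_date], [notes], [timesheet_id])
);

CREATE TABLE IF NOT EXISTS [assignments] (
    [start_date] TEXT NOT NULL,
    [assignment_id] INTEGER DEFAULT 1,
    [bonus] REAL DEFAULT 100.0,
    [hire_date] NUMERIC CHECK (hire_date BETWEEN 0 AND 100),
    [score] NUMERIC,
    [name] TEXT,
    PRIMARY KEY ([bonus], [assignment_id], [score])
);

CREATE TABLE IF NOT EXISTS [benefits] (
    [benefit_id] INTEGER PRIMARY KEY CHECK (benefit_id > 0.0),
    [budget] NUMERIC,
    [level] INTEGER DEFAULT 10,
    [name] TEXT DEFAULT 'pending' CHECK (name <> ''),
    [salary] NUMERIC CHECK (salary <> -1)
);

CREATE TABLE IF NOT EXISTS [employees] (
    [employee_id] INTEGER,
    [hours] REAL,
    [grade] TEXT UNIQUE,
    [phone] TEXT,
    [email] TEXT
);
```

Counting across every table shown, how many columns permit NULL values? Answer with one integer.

17

timesheets: 6 nullable (floor, level, status, bonus, grade, budget — PK (end_date, notes, timesheet_id) and explicit NOT NULL columns excluded).
assignments: 2 nullable (hire_date, name — PK (bonus, assignment_id, score) and explicit NOT NULL columns excluded).
benefits: 4 nullable (budget, level, name, salary — PK (benefit_id) and explicit NOT NULL columns excluded).
employees: 5 nullable (employee_id, hours, grade, phone, email — PK none and explicit NOT NULL columns excluded).
Total: 6 + 2 + 4 + 5 = 17.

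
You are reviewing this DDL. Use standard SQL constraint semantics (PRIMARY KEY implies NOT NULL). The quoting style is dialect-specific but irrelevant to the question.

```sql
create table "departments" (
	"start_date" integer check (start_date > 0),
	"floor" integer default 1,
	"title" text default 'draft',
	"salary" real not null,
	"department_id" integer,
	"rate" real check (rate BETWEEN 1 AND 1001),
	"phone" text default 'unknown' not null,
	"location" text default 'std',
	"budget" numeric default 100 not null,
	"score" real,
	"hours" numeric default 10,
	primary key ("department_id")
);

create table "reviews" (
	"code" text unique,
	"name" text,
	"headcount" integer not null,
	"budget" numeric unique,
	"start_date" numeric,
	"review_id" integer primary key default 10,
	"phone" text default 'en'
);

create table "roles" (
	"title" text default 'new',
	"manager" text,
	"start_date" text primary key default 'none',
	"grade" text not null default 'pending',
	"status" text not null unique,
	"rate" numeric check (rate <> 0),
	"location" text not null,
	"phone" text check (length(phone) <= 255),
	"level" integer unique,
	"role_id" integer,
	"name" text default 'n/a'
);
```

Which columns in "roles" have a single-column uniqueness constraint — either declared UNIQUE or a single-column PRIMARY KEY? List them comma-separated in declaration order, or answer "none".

- title: no UNIQUE or single-column PK constraint.
- manager: no UNIQUE or single-column PK constraint.
- start_date: single-column PRIMARY KEY → unique.
- grade: no UNIQUE or single-column PK constraint.
- status: declared UNIQUE → unique.
- rate: no UNIQUE or single-column PK constraint.
- location: no UNIQUE or single-column PK constraint.
- phone: no UNIQUE or single-column PK constraint.
- level: declared UNIQUE → unique.
- role_id: no UNIQUE or single-column PK constraint.
- name: no UNIQUE or single-column PK constraint.

start_date, status, level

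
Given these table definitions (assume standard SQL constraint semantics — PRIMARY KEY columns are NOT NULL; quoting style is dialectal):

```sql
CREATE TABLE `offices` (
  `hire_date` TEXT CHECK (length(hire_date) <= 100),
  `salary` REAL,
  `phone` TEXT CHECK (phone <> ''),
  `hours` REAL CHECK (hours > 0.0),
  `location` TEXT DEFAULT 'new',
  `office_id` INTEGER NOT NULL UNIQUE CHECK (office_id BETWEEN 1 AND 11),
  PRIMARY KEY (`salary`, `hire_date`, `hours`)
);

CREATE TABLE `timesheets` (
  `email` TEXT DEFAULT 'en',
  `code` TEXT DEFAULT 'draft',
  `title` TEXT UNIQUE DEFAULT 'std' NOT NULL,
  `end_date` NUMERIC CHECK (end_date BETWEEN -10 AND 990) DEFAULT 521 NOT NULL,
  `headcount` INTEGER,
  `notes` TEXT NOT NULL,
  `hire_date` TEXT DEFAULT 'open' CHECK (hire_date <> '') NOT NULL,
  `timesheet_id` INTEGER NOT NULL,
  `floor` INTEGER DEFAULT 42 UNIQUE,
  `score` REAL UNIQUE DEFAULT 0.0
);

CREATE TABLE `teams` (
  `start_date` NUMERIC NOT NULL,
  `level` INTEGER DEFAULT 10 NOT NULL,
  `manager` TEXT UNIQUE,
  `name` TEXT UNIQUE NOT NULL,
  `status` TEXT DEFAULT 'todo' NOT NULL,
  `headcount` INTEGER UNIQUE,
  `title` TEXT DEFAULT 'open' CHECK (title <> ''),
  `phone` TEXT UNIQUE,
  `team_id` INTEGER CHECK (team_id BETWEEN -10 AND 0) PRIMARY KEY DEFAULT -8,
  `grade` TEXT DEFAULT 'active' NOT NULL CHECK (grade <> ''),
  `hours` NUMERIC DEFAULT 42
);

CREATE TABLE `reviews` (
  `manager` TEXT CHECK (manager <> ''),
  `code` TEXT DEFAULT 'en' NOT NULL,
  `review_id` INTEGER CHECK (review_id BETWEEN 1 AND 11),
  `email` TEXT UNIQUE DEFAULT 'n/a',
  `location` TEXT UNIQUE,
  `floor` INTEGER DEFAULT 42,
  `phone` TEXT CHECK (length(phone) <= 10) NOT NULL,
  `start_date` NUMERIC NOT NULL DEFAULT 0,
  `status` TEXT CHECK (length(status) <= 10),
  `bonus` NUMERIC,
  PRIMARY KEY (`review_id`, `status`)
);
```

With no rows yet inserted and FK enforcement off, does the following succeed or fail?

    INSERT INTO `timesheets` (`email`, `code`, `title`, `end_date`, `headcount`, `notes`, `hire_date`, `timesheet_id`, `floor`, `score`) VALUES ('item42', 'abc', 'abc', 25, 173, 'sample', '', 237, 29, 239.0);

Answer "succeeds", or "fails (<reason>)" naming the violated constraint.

The value '' for hire_date violates CHECK (hire_date <> '').

fails (CHECK on hire_date)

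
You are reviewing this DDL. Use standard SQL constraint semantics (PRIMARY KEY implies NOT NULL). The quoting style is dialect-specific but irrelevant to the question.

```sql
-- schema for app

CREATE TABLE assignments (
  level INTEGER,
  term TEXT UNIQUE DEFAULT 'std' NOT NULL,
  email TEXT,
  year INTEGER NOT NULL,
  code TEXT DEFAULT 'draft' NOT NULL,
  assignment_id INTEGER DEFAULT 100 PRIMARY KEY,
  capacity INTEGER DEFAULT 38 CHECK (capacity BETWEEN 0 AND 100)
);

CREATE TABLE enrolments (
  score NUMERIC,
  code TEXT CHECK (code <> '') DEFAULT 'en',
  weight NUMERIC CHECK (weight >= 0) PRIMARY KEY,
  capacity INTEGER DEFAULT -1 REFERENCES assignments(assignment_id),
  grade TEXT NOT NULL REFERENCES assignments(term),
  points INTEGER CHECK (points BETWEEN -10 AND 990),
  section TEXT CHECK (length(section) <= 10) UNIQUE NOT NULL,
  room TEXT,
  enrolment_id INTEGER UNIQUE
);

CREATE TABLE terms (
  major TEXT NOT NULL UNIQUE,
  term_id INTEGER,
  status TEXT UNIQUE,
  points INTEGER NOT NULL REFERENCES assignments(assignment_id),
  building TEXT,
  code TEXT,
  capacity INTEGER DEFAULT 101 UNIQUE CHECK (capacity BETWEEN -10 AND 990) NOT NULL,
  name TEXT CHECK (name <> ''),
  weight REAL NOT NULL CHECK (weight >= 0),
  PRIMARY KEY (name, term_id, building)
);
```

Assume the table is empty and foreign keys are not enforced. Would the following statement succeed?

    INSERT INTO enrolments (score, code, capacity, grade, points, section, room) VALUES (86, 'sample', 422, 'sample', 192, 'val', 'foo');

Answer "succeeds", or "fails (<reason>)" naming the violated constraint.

fails (NOT NULL on weight)

weight is omitted from the column list and has no DEFAULT, so it would receive NULL.
But weight is part of the PRIMARY KEY (implied NOT NULL).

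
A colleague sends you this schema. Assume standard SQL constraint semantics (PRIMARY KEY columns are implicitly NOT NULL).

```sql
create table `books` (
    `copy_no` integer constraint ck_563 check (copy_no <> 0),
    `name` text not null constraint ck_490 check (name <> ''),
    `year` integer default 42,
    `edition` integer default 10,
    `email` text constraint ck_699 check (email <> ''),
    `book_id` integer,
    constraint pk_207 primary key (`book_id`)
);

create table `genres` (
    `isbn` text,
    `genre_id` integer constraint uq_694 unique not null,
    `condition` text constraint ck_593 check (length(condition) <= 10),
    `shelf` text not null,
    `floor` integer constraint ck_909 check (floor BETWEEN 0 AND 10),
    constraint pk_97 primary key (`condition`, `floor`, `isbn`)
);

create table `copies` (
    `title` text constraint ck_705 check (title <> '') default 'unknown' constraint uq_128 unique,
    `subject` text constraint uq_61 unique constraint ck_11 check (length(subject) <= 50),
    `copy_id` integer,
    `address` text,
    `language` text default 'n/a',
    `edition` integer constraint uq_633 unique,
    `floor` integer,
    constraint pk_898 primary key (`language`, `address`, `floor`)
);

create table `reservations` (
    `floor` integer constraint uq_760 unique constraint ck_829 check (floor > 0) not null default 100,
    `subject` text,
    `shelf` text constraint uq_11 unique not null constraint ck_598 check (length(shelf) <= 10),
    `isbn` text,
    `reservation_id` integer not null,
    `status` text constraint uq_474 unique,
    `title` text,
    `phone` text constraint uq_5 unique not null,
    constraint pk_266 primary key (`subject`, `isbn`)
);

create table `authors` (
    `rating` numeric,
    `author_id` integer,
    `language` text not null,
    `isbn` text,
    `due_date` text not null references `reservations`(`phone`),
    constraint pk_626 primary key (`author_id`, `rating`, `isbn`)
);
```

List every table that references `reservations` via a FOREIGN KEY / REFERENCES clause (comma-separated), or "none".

- authors.due_date references reservations(phone).

authors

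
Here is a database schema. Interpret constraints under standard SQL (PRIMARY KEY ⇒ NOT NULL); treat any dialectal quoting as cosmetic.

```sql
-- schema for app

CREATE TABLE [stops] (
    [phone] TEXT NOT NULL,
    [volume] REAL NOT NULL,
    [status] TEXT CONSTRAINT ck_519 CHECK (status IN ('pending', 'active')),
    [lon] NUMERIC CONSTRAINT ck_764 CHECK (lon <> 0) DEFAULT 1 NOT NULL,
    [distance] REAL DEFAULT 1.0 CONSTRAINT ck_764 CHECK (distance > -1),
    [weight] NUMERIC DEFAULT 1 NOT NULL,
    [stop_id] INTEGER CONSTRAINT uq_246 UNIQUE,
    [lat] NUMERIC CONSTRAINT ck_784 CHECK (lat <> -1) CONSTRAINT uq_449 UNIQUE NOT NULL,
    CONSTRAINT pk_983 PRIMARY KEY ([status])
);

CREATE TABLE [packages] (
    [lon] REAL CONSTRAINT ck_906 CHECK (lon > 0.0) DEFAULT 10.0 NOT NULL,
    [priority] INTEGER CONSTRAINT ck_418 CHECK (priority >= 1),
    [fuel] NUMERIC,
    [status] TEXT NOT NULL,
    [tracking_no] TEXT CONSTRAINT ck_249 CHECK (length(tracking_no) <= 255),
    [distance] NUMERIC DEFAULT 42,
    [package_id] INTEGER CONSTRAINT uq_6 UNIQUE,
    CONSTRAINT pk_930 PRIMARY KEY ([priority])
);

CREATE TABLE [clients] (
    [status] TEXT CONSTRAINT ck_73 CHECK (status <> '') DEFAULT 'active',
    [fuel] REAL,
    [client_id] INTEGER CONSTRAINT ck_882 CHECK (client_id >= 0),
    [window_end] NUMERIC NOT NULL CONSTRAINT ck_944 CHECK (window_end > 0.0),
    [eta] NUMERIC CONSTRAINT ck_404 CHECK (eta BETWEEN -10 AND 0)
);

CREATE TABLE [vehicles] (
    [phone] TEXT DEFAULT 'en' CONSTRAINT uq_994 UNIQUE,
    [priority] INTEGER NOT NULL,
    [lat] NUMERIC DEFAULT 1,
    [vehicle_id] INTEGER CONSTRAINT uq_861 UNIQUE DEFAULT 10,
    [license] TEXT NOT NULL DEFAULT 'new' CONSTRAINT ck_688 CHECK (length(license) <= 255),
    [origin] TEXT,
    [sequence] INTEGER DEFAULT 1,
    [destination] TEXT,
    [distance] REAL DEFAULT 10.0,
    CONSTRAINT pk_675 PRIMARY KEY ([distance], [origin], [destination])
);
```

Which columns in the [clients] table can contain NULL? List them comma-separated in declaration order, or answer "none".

status, fuel, client_id, eta

- status: CHECK does not forbid NULL (a CHECK constraint passes when its expression is NULL) → nullable.
- fuel: no NOT NULL constraint applies → nullable.
- client_id: CHECK does not forbid NULL (a CHECK constraint passes when its expression is NULL) → nullable.
- window_end: declared NOT NULL → not nullable.
- eta: CHECK does not forbid NULL (a CHECK constraint passes when its expression is NULL) → nullable.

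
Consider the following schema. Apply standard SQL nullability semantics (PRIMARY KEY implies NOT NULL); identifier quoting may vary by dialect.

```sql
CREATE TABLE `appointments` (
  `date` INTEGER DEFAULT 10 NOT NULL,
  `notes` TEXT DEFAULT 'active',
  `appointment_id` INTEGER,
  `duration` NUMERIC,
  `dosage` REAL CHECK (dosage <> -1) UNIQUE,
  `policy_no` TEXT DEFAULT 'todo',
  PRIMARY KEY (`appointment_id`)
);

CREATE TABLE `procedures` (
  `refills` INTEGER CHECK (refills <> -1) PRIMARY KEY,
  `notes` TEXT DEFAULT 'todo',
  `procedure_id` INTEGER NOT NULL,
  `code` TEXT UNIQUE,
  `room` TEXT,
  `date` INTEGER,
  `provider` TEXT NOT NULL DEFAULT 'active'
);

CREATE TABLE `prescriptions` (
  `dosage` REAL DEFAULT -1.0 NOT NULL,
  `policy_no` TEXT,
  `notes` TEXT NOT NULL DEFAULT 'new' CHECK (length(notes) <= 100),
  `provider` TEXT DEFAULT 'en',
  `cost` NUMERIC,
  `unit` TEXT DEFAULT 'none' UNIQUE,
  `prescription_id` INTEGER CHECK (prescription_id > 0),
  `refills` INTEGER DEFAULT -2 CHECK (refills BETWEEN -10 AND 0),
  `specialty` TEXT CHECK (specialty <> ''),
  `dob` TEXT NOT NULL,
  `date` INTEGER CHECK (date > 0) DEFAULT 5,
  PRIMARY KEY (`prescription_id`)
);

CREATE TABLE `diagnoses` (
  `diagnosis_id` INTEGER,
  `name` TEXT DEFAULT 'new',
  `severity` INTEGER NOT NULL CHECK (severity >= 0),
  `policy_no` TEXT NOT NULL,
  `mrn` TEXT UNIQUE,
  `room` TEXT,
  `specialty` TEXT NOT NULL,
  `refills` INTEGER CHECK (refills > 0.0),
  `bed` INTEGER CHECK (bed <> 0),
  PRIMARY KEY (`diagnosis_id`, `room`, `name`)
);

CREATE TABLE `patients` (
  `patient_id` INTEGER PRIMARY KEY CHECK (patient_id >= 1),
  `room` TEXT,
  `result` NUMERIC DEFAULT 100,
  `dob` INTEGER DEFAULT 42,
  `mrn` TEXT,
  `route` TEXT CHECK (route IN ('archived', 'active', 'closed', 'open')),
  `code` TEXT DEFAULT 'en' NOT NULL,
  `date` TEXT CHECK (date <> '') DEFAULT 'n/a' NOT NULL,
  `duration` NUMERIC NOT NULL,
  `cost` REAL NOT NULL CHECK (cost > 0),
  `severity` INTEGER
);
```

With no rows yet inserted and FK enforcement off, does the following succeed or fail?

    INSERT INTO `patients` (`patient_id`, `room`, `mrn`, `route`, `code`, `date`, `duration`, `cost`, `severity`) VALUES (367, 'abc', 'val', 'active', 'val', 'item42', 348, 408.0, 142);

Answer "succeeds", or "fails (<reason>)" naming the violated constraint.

NOT NULL columns: code is supplied; cost is supplied; date is supplied; duration is supplied; patient_id is supplied.
CHECK constraints: 367 satisfies (patient_id >= 1); 'active' satisfies (route IN ('archived', 'active', 'closed', 'open')); 'item42' satisfies (date <> ''); 408.0 satisfies (cost > 0).
No constraint is violated.

succeeds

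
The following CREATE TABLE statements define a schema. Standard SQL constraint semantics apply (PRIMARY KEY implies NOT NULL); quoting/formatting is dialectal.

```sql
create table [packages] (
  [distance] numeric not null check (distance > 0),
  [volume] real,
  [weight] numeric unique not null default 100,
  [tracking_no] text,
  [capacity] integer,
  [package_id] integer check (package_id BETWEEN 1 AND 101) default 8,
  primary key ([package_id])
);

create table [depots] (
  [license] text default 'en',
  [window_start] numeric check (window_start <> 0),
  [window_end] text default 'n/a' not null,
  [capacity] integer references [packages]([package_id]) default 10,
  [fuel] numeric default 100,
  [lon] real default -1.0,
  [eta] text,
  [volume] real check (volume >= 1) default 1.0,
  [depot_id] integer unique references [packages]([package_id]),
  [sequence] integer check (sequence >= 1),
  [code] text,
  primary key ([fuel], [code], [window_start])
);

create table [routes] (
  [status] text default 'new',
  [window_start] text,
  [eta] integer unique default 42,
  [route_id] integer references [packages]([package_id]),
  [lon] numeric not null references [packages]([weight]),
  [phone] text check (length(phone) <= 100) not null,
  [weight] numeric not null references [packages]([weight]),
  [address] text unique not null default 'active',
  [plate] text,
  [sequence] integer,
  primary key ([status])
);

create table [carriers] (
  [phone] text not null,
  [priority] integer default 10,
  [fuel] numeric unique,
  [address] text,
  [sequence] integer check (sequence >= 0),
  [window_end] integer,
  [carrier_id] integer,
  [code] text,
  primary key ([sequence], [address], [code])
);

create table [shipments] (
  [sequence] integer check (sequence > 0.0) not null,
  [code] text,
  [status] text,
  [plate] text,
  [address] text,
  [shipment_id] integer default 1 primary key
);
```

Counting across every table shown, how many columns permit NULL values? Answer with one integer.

23

packages: 3 nullable (volume, tracking_no, capacity — PK (package_id) and explicit NOT NULL columns excluded).
depots: 7 nullable (license, capacity, lon, eta, volume, depot_id, sequence — PK (fuel, code, window_start) and explicit NOT NULL columns excluded).
routes: 5 nullable (window_start, eta, route_id, plate, sequence — PK (status) and explicit NOT NULL columns excluded).
carriers: 4 nullable (priority, fuel, window_end, carrier_id — PK (sequence, address, code) and explicit NOT NULL columns excluded).
shipments: 4 nullable (code, status, plate, address — PK (shipment_id) and explicit NOT NULL columns excluded).
Total: 3 + 7 + 5 + 4 + 4 = 23.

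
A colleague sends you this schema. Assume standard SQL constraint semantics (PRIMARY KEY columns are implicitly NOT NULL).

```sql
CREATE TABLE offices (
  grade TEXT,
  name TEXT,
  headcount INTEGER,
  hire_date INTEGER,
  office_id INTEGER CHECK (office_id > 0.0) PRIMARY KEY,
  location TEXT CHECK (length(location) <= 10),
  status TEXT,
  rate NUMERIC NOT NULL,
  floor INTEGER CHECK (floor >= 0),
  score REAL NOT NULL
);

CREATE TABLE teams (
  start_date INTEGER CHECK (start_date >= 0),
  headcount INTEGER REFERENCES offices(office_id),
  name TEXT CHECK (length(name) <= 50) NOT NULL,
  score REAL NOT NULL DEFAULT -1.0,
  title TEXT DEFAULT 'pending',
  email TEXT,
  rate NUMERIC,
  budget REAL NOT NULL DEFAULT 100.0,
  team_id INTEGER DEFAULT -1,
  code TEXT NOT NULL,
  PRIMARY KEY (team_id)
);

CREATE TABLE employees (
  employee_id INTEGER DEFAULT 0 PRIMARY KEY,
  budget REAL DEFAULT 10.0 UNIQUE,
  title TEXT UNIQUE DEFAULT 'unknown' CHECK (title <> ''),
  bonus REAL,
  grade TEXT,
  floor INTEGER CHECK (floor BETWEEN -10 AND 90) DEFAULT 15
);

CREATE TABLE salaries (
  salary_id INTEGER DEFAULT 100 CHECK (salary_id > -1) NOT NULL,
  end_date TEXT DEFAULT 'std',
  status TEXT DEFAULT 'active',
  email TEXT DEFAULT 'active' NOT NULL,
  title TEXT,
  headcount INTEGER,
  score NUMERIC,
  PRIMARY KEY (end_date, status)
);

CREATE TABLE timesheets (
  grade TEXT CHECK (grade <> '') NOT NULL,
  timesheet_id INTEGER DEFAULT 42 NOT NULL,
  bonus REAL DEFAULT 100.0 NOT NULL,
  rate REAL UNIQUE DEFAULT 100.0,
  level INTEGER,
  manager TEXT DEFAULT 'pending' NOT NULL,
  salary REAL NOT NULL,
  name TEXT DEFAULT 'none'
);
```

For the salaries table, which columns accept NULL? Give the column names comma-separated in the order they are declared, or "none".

title, headcount, score

- salary_id: declared NOT NULL → not nullable.
- end_date: part of the PRIMARY KEY, which implies NOT NULL → not nullable.
- status: part of the PRIMARY KEY, which implies NOT NULL → not nullable.
- email: declared NOT NULL → not nullable.
- title: no NOT NULL constraint applies → nullable.
- headcount: no NOT NULL constraint applies → nullable.
- score: no NOT NULL constraint applies → nullable.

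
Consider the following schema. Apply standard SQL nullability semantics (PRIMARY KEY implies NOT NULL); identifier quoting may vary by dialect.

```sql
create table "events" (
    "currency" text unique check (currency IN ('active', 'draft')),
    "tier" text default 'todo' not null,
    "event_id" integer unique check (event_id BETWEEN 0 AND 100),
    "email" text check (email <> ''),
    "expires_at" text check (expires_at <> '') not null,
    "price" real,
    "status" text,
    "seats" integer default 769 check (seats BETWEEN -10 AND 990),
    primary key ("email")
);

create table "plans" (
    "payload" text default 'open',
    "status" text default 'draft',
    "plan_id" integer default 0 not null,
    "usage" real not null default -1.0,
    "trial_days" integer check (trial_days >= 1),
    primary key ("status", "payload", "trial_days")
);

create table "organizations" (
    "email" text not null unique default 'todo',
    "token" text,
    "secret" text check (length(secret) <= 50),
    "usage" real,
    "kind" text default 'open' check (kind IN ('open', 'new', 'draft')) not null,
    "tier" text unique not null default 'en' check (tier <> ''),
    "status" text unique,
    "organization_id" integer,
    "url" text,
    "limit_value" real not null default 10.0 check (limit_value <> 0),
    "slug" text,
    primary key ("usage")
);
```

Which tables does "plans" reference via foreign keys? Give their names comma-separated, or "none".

No column in plans has a REFERENCES clause.

none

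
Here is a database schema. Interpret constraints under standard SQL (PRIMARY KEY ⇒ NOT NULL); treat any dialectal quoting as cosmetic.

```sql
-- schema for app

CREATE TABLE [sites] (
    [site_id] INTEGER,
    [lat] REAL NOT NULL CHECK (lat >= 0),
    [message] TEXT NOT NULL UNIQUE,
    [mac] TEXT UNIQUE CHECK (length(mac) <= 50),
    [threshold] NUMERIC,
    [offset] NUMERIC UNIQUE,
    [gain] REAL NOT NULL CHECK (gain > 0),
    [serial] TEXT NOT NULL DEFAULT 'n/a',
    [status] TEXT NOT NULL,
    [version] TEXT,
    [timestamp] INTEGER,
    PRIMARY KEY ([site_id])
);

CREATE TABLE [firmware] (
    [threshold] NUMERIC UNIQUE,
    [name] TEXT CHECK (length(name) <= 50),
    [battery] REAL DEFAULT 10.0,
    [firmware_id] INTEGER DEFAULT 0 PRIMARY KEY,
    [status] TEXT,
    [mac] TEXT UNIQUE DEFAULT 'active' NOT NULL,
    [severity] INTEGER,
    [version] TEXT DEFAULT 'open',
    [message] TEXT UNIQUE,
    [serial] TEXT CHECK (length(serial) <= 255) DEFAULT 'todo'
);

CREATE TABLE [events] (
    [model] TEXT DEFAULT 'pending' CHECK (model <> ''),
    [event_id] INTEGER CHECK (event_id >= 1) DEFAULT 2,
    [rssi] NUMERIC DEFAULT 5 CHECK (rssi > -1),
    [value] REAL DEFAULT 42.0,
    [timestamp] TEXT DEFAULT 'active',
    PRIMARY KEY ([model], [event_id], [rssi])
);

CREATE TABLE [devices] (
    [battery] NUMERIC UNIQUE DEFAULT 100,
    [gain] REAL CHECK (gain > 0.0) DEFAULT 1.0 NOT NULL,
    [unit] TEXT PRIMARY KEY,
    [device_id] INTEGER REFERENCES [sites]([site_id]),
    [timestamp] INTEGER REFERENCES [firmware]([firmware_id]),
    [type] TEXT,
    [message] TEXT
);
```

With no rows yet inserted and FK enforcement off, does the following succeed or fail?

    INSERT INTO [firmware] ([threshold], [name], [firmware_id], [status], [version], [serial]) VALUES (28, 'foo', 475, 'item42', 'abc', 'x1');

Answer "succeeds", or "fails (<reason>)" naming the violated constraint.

succeeds

NOT NULL columns: firmware_id is supplied; mac defaults to 'active'.
CHECK constraints: 'foo' satisfies (length(name) <= 50); 'x1' satisfies (length(serial) <= 255).
No constraint is violated.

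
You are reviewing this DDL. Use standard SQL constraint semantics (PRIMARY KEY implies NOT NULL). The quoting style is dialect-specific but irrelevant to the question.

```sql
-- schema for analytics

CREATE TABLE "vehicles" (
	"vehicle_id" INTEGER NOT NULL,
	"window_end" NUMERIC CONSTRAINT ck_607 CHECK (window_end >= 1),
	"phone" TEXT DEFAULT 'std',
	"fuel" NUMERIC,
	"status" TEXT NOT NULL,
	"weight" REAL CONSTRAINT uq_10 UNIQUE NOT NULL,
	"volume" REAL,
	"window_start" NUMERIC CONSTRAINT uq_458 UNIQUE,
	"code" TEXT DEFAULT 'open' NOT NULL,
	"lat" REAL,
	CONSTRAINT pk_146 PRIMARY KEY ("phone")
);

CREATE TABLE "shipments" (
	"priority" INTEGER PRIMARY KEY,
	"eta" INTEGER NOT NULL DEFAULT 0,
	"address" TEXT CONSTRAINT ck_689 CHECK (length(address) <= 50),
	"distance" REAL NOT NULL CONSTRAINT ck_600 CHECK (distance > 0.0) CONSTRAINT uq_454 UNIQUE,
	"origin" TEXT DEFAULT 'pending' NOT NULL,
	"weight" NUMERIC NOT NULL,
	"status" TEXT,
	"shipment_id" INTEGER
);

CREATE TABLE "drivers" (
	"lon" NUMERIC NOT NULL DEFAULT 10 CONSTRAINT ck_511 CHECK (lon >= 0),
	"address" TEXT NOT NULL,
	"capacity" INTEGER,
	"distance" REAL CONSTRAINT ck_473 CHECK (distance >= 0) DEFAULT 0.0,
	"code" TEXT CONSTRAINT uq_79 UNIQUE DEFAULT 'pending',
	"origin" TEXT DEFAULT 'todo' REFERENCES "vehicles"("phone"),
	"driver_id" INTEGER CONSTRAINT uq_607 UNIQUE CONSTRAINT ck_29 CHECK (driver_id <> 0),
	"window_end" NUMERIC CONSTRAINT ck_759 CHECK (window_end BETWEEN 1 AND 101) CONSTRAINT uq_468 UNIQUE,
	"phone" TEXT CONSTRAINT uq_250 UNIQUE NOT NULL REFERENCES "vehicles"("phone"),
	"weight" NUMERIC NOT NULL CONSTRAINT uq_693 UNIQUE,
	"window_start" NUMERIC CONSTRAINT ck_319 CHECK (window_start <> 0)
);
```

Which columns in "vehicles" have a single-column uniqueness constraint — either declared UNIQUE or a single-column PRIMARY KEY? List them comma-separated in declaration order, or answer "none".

- vehicle_id: no UNIQUE or single-column PK constraint.
- window_end: no UNIQUE or single-column PK constraint.
- phone: single-column PRIMARY KEY → unique.
- fuel: no UNIQUE or single-column PK constraint.
- status: no UNIQUE or single-column PK constraint.
- weight: declared UNIQUE → unique.
- volume: no UNIQUE or single-column PK constraint.
- window_start: declared UNIQUE → unique.
- code: no UNIQUE or single-column PK constraint.
- lat: no UNIQUE or single-column PK constraint.

phone, weight, window_start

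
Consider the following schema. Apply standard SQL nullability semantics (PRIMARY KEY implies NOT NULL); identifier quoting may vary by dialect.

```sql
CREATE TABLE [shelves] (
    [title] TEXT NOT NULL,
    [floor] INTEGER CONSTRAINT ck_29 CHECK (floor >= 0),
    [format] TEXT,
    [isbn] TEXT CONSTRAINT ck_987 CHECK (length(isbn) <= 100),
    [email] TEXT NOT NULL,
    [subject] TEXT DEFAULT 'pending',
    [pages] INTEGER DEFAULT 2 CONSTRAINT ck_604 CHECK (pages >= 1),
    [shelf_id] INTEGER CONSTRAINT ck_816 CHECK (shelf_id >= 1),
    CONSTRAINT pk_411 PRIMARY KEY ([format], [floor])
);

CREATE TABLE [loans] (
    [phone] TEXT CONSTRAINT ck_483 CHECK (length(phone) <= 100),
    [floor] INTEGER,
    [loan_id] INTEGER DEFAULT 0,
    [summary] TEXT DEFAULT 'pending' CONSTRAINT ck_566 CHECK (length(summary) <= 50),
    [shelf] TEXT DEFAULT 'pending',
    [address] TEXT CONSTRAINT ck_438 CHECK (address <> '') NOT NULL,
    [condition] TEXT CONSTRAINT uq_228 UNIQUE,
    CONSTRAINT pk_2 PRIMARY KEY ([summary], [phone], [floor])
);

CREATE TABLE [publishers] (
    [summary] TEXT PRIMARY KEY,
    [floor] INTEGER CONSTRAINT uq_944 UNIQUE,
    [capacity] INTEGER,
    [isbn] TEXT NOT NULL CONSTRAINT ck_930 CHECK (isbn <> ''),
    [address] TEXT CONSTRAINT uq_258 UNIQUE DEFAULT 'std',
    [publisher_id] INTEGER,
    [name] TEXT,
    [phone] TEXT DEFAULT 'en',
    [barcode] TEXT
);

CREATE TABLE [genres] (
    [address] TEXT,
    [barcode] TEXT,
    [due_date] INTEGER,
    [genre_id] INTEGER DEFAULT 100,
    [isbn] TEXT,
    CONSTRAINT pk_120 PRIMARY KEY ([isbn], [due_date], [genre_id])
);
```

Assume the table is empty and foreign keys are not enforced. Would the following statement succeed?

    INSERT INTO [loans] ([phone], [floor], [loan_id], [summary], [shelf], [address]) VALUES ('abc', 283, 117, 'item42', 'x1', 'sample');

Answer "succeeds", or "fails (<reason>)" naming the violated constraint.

succeeds

NOT NULL columns: address is supplied; floor is supplied; phone is supplied; summary is supplied.
CHECK constraints: 'abc' satisfies (length(phone) <= 100); 'item42' satisfies (length(summary) <= 50); 'sample' satisfies (address <> '').
No constraint is violated.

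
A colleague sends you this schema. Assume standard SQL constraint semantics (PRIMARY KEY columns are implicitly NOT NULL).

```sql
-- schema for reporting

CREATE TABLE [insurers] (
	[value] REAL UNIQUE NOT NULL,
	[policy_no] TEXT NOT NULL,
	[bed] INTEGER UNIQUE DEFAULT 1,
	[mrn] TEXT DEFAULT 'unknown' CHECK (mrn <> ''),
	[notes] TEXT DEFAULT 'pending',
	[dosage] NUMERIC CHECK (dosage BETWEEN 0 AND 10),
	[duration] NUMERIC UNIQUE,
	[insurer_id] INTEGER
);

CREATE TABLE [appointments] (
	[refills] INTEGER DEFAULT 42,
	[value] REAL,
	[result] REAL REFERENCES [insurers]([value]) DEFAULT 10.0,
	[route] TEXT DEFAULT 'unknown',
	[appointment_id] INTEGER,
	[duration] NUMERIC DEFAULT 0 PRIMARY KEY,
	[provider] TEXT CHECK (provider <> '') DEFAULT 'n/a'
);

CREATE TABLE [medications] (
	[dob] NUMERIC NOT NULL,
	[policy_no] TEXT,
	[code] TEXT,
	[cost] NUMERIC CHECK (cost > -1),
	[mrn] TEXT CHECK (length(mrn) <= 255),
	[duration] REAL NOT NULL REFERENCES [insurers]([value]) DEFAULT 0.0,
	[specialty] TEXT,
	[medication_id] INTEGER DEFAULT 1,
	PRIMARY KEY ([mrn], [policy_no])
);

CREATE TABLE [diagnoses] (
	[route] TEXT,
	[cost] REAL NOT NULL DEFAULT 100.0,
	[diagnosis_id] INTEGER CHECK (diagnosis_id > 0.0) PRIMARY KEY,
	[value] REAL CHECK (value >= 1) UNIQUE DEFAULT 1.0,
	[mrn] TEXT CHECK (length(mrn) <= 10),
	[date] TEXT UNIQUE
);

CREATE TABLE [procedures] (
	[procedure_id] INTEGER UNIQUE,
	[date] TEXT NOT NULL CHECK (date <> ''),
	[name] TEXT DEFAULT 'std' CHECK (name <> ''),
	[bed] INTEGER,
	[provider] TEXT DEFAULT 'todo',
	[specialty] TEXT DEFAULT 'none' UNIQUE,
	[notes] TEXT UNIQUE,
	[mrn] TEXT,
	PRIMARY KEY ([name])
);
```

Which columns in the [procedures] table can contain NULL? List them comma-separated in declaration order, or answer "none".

procedure_id, bed, provider, specialty, notes, mrn

- procedure_id: UNIQUE does not imply NOT NULL → nullable.
- date: declared NOT NULL → not nullable.
- name: part of the PRIMARY KEY, which implies NOT NULL → not nullable.
- bed: no NOT NULL constraint applies → nullable.
- provider: DEFAULT only fills an omitted column; an explicit NULL is still allowed → nullable.
- specialty: UNIQUE does not imply NOT NULL → nullable.
- notes: UNIQUE does not imply NOT NULL → nullable.
- mrn: no NOT NULL constraint applies → nullable.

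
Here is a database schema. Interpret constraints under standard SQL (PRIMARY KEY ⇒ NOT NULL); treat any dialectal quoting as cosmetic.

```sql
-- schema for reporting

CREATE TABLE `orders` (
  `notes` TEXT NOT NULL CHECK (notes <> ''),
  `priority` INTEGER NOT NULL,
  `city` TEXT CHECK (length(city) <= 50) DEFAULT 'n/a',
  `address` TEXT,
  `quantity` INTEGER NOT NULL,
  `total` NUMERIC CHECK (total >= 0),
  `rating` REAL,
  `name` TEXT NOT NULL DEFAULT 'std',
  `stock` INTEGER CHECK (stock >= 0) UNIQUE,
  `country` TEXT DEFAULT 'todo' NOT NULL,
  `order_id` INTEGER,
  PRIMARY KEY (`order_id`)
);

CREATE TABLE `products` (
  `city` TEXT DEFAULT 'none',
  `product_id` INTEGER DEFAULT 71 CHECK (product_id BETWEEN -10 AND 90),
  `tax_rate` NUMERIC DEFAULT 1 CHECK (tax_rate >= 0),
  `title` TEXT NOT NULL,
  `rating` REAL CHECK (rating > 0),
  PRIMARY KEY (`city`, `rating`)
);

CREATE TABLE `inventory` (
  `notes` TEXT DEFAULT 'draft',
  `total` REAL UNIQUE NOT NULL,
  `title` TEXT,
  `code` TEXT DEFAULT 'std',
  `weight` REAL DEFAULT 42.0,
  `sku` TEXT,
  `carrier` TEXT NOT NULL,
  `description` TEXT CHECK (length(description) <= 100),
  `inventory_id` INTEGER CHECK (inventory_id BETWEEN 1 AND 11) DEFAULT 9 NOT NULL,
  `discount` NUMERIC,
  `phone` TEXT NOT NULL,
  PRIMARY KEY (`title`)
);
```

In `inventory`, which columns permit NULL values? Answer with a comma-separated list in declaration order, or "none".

notes, code, weight, sku, description, discount

- notes: DEFAULT only fills an omitted column; an explicit NULL is still allowed → nullable.
- total: declared NOT NULL → not nullable.
- title: part of the PRIMARY KEY, which implies NOT NULL → not nullable.
- code: DEFAULT only fills an omitted column; an explicit NULL is still allowed → nullable.
- weight: DEFAULT only fills an omitted column; an explicit NULL is still allowed → nullable.
- sku: no NOT NULL constraint applies → nullable.
- carrier: declared NOT NULL → not nullable.
- description: CHECK does not forbid NULL (a CHECK constraint passes when its expression is NULL) → nullable.
- inventory_id: declared NOT NULL → not nullable.
- discount: no NOT NULL constraint applies → nullable.
- phone: declared NOT NULL → not nullable.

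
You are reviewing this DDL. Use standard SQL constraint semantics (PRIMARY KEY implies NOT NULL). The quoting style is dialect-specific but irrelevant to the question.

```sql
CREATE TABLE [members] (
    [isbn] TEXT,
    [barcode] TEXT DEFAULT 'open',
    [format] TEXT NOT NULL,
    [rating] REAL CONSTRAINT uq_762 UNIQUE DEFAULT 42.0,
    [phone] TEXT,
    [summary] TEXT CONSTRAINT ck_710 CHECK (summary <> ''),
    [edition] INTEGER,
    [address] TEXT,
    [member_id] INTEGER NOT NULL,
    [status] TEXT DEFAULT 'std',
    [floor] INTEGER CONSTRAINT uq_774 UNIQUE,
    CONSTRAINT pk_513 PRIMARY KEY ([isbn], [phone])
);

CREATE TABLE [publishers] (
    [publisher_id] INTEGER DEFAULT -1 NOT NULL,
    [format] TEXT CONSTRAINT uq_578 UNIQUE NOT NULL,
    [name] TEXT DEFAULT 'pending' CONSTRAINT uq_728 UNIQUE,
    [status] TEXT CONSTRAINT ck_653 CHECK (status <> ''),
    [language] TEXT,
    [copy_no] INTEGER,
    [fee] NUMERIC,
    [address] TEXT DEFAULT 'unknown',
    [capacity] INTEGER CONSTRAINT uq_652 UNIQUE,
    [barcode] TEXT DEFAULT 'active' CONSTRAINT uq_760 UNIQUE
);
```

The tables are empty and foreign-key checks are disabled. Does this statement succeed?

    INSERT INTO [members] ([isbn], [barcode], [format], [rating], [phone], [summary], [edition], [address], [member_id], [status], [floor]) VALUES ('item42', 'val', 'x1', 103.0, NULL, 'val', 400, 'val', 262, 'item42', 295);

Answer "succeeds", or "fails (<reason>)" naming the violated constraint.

phone is explicitly set to NULL, but phone is part of the PRIMARY KEY (implied NOT NULL).

fails (NOT NULL on phone)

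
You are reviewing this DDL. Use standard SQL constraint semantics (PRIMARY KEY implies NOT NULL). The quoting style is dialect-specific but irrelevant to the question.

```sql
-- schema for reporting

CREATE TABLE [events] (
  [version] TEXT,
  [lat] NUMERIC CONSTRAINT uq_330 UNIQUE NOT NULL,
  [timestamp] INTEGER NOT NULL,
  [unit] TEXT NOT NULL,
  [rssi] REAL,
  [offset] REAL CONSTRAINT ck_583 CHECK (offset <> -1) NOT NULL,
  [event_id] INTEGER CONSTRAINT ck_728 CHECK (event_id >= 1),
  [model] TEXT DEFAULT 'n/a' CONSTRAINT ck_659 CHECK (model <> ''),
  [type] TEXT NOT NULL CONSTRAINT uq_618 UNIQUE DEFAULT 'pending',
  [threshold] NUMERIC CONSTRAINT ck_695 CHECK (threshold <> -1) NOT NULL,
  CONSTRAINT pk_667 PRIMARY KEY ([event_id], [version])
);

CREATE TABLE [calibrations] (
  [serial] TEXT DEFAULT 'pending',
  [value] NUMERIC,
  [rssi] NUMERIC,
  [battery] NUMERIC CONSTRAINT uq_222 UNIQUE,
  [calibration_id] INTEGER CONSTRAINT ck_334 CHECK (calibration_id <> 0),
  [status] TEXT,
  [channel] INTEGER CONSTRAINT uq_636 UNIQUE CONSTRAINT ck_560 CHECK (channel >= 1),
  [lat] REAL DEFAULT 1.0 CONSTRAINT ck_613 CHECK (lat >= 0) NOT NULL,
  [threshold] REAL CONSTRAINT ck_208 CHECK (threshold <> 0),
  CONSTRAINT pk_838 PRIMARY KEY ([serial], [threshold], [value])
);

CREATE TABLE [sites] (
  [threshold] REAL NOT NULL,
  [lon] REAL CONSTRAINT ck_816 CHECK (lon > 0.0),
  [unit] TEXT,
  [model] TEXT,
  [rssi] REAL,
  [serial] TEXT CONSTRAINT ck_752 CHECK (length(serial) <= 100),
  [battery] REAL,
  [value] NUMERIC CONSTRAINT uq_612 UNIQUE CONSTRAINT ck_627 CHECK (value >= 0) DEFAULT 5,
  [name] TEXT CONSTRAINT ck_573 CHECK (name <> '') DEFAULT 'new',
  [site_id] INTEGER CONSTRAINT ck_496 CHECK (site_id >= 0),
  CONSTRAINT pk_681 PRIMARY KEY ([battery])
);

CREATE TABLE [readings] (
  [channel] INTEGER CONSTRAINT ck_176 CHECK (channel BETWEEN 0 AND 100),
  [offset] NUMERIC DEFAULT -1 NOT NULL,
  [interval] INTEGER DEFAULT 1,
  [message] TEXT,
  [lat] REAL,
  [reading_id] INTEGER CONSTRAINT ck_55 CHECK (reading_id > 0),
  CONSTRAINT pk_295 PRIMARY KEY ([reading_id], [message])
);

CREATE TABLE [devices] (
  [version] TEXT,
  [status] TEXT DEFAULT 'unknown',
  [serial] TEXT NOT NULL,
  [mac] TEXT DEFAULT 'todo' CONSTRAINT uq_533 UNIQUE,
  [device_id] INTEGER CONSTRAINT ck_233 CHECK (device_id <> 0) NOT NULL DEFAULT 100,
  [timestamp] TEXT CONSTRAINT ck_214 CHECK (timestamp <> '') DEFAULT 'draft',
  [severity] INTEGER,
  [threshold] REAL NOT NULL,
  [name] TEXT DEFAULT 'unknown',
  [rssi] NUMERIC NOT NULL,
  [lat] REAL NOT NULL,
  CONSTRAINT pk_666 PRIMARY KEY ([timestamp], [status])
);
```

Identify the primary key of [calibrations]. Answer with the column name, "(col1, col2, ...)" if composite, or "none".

A table-level PRIMARY KEY clause names 3 columns: serial, threshold, value.
This is a composite key — the combination is unique, not each column individually.

(serial, threshold, value)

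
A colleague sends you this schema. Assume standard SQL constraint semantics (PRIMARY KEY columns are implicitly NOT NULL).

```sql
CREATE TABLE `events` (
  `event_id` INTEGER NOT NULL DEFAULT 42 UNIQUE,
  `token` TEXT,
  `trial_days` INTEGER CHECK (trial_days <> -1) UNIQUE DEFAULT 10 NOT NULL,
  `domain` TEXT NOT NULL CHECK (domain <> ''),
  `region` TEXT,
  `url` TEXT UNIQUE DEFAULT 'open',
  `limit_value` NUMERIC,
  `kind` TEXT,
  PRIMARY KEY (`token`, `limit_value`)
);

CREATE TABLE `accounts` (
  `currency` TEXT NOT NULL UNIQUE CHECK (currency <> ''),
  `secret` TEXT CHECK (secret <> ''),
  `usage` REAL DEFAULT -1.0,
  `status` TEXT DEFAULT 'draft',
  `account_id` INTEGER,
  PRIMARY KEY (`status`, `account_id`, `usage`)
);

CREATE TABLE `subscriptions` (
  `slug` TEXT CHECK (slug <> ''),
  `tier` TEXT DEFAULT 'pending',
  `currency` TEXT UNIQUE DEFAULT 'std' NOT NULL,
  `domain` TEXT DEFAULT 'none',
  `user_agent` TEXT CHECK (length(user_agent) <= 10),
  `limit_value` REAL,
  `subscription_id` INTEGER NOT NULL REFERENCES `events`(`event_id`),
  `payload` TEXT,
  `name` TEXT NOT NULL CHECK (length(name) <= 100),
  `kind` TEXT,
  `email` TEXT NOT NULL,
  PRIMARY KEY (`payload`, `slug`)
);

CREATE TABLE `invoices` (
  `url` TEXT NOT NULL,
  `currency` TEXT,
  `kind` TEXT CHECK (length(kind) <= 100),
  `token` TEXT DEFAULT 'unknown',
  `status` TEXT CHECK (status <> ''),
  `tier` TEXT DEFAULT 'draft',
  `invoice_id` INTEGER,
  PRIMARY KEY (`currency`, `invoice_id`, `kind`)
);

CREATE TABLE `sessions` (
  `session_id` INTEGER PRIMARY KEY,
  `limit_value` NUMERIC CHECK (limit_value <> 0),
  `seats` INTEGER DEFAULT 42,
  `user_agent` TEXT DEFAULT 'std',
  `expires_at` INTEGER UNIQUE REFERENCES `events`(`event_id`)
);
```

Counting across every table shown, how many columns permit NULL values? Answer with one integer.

16

events: 3 nullable (region, url, kind — PK (token, limit_value) and explicit NOT NULL columns excluded).
accounts: 1 nullable (secret — PK (status, account_id, usage) and explicit NOT NULL columns excluded).
subscriptions: 5 nullable (tier, domain, user_agent, limit_value, kind — PK (payload, slug) and explicit NOT NULL columns excluded).
invoices: 3 nullable (token, status, tier — PK (currency, invoice_id, kind) and explicit NOT NULL columns excluded).
sessions: 4 nullable (limit_value, seats, user_agent, expires_at — PK (session_id) and explicit NOT NULL columns excluded).
Total: 3 + 1 + 5 + 3 + 4 = 16.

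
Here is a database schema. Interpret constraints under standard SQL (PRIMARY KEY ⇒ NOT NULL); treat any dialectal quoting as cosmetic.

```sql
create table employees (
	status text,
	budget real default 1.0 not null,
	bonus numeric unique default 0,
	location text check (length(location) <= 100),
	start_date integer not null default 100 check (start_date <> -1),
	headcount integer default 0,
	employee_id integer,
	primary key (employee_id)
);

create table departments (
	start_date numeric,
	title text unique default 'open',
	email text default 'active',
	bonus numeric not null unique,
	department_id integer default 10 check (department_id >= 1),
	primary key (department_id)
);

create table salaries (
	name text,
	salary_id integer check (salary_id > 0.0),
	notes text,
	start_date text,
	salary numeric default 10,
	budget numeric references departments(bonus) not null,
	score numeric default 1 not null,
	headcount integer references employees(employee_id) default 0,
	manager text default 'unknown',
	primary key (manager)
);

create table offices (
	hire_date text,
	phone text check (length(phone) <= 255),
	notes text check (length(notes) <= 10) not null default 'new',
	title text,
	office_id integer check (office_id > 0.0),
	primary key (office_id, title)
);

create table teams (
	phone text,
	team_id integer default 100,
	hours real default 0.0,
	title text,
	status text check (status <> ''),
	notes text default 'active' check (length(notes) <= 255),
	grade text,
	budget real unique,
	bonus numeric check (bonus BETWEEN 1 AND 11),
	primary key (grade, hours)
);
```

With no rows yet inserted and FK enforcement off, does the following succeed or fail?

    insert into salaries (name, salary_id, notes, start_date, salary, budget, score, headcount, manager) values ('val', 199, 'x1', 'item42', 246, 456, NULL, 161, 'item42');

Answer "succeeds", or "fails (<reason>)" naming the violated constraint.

fails (NOT NULL on score)

score is explicitly set to NULL, but score is declared NOT NULL.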